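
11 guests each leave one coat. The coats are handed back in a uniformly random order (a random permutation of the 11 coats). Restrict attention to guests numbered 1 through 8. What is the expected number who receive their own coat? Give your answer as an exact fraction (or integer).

Let Xᵢ = 1 if person i gets their own coat. For each i, P(Xᵢ=1) = 1/11.
By linearity of expectation, E[X₁+…+X_8] = 8·(1/11) = 8/11.

8/11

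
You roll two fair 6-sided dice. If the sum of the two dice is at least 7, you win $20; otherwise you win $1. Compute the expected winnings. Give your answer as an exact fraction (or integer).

E[payout] = (5/12)·1 + (7/12)·20 = 145/12

145/12 dollars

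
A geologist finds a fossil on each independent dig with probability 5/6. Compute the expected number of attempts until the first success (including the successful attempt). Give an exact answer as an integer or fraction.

For a geometric distribution, E[trials] = 1/p = 1/(5/6) = 6/5.

6/5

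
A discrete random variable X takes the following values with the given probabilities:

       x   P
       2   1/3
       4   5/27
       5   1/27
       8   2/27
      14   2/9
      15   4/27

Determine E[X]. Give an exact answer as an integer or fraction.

E[X] = (1/3)·2 + (5/27)·4 + (1/27)·5 + (2/27)·8 + (2/9)·14 + (4/27)·15
     = 203/27

203/27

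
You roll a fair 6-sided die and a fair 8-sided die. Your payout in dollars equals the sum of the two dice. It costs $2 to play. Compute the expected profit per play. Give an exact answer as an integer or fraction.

$6

Distribution of the sum of the two dice: 2 w.p. 1/48, 3 w.p. 1/24, 4 w.p. 1/16, 5 w.p. 1/12, 6 w.p. 5/48, 7 w.p. 1/8, …
E[payout] = (1/48)·2 + (1/24)·3 + (1/16)·4 + (1/12)·5 + (5/48)·6 + (1/8)·7 + (1/8)·8 + (1/8)·9 + (5/48)·10 + (1/12)·11 + (1/16)·12 + (1/24)·13 + (1/48)·14 = 8
Expected profit = 8 − 2 = 6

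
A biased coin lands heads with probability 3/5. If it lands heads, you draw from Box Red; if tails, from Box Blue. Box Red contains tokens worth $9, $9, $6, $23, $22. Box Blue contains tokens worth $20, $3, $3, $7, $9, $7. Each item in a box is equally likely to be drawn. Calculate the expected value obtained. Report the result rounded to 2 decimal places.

E[X | Box Red] = (9 + 9 + 6 + 23 + 22)/5 = 69/5
E[X | Box Blue] = (20 + 3 + 3 + 7 + 9 + 7)/6 = 49/6
E[X] = (3/5)·69/5 + (2/5)·49/6 = 866/75 ≈ 11.55

$11.55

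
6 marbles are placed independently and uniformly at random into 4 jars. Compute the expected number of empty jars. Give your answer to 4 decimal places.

Let Xⱼ=1 if jar j is empty. P(Xⱼ=1) = ((4-1)/4)^6 = 729/4096.
By linearity, E[#empty] = 4·729/4096 = 729/1024.
≈ 0.7119

0.7119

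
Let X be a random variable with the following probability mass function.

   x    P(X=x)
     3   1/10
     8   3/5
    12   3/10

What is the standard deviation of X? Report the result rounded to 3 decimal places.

2.610

E[X] = 87/10, E[X²] = 165/2
Var(X) = E[X²] − (E[X])² = 165/2 − 7569/100 = 681/100
SD(X) = √(681/100) ≈ 2.610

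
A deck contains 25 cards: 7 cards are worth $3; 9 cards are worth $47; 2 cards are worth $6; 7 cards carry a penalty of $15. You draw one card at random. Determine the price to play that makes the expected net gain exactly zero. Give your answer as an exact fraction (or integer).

E[payout] = (7/25)·3 + (9/25)·47 + (2/25)·6 + (7/25)·(-15) = 351/25
Fair fee = E[payout] = 351/25

351/25 dollars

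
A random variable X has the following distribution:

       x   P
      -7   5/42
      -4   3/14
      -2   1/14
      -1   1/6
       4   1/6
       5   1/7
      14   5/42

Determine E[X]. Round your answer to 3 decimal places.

1.048

E[X] = (5/42)·(-7) + (3/14)·(-4) + (1/14)·(-2) + (1/6)·(-1) + (1/6)·4 + (1/7)·5 + (5/42)·14
     = 22/21 ≈ 1.048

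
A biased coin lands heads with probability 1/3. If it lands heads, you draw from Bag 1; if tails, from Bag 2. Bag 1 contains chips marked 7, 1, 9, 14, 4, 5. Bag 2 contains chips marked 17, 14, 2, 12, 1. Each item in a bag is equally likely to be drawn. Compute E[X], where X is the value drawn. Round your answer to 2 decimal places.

E[X | Bag 1] = (7 + 1 + 9 + 14 + 4 + 5)/6 = 20/3
E[X | Bag 2] = (17 + 14 + 2 + 12 + 1)/5 = 46/5
E[X] = (1/3)·20/3 + (2/3)·46/5 = 376/45 ≈ 8.36

8.36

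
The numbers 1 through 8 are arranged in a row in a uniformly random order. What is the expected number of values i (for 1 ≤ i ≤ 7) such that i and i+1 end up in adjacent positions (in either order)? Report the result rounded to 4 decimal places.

For each i ∈ {1,…,7}, let Xᵢ = 1 if i and i+1 are adjacent. P(Xᵢ=1) = 2·(8−1)!/8! = 2/8.
By linearity, E[ΣXᵢ] = (7)·(2/8) = 7/4.
≈ 1.7500

1.7500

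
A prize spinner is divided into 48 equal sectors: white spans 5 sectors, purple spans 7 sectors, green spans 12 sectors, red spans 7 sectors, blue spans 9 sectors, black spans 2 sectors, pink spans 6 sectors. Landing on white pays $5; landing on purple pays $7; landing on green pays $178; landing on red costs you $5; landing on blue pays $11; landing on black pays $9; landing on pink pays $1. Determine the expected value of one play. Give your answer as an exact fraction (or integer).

383/8 dollars

E[payout] = (5/48)·5 + (7/48)·7 + (12/48)·178 + (7/48)·(-5) + (9/48)·11 + (2/48)·9 + (6/48)·1 = 383/8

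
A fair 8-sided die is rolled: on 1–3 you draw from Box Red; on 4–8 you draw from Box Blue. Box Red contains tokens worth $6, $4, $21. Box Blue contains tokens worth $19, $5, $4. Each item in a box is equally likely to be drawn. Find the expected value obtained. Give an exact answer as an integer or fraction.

233/24 dollars

E[X | Box Red] = (6 + 4 + 21)/3 = 31/3
E[X | Box Blue] = (19 + 5 + 4)/3 = 28/3
E[X] = (3/8)·31/3 + (5/8)·28/3 = 233/24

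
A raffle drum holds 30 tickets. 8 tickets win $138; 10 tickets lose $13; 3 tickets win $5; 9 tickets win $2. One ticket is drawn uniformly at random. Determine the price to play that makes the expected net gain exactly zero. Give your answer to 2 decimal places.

E[payout] = (8/30)·138 + (10/30)·(-13) + (3/30)·5 + (9/30)·2 = 1007/30
Fair fee = E[payout] = 1007/30 ≈ $33.57

$33.57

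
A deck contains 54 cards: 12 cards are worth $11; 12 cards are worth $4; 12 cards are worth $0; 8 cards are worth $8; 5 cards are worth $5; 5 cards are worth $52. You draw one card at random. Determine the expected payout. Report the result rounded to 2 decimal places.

$9.80

E[payout] = (12/54)·11 + (12/54)·4 + (12/54)·0 + (8/54)·8 + (5/54)·5 + (5/54)·52 = 529/54
≈ $9.80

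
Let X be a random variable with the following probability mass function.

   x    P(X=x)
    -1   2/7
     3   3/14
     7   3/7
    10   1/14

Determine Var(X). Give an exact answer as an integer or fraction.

2701/196

E[X] = (2/7)·(-1) + (3/14)·3 + (3/7)·7 + (1/14)·10 = 57/14
E[X²] = (2/7)·1 + (3/14)·9 + (3/7)·49 + (1/14)·100 = 425/14
Var(X) = 425/14 − (57/14)² = 2701/196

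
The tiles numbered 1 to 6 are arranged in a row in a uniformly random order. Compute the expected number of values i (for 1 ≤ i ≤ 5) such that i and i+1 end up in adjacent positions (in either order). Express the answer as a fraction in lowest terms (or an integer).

5/3

For each i ∈ {1,…,5}, let Xᵢ = 1 if i and i+1 are adjacent. P(Xᵢ=1) = 2·(6−1)!/6! = 2/6.
By linearity, E[ΣXᵢ] = (5)·(2/6) = 5/3.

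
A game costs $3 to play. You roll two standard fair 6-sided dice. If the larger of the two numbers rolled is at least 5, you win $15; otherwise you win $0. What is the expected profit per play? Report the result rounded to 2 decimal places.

E[payout] = (4/9)·0 + (5/9)·15 = 25/3
Expected profit = 25/3 − 3 = 16/3 ≈ $5.33

$5.33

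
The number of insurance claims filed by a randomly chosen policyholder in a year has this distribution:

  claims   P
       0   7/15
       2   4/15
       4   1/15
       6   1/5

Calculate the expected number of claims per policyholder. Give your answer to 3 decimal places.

2.000

E[X] = (7/15)·0 + (4/15)·2 + (1/15)·4 + (1/5)·6
     = 2 ≈ 2.000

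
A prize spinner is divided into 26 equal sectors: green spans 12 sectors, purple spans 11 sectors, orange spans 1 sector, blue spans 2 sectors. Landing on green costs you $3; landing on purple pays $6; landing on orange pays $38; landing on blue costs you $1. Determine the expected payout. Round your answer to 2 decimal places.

E[payout] = (12/26)·(-3) + (11/26)·6 + (1/26)·38 + (2/26)·(-1) = 33/13
≈ $2.54

$2.54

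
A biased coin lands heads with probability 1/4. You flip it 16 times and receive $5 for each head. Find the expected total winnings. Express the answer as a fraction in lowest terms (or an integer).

E[#heads] = 16·1/4 = 4 (linearity over flips).
E[winnings] = 5·4 = 20.

$20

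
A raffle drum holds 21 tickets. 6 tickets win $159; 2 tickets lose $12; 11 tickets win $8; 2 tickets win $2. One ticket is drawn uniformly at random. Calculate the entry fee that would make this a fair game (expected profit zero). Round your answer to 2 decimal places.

E[payout] = (6/21)·159 + (2/21)·(-12) + (11/21)·8 + (2/21)·2 = 146/3
Fair fee = E[payout] = 146/3 ≈ $48.67

$48.67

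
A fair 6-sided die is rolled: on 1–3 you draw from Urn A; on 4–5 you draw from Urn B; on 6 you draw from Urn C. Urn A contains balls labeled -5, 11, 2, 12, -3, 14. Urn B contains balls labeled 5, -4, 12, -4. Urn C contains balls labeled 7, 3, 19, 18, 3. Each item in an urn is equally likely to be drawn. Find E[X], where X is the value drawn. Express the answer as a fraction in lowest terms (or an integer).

5

E[X | Urn A] = (-5 + 11 + 2 + 12 − 3 + 14)/6 = 31/6
E[X | Urn B] = (5 − 4 + 12 − 4)/4 = 9/4
E[X | Urn C] = (7 + 3 + 19 + 18 + 3)/5 = 10
E[X] = (1/2)·31/6 + (1/3)·9/4 + (1/6)·10 = 5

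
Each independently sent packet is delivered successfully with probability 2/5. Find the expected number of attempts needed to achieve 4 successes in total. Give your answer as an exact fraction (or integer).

10

By linearity (sum of 4 independent geometric waits), E[trials] = 4/p = 4/(2/5) = 10.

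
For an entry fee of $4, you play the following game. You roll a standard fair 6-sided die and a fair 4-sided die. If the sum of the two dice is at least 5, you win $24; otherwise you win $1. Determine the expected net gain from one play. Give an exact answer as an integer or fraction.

E[payout] = (1/4)·1 + (3/4)·24 = 73/4
Expected profit = 73/4 − 4 = 57/4

57/4 dollars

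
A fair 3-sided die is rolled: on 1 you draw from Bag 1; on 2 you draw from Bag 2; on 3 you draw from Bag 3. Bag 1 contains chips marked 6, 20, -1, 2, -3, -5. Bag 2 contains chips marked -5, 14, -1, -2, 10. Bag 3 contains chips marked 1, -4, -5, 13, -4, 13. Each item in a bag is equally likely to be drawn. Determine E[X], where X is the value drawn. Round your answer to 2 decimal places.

2.90

E[X | Bag 1] = (6 + 20 − 1 + 2 − 3 − 5)/6 = 19/6
E[X | Bag 2] = (-5 + 14 − 1 − 2 + 10)/5 = 16/5
E[X | Bag 3] = (1 − 4 − 5 + 13 − 4 + 13)/6 = 7/3
E[X] = (1/3)·19/6 + (1/3)·16/5 + (1/3)·7/3 = 29/10 ≈ 2.90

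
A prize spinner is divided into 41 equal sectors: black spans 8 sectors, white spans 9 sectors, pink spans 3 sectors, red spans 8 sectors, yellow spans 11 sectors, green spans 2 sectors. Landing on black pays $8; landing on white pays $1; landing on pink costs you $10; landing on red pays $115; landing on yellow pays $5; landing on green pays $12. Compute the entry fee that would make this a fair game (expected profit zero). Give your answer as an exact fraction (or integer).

1042/41 dollars

E[payout] = (8/41)·8 + (9/41)·1 + (3/41)·(-10) + (8/41)·115 + (11/41)·5 + (2/41)·12 = 1042/41
Fair fee = E[payout] = 1042/41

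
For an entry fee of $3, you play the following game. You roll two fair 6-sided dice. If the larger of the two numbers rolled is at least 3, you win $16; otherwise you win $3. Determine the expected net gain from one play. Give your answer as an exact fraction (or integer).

E[payout] = (1/9)·3 + (8/9)·16 = 131/9
Expected profit = 131/9 − 3 = 104/9

104/9 dollars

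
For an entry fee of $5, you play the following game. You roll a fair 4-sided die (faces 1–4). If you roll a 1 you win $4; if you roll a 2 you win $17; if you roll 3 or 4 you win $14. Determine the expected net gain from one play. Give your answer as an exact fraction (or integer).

29/4 dollars

E[payout] = (1/4)·4 + (1/2)·14 + (1/4)·17 = 49/4
Expected profit = 49/4 − 5 = 29/4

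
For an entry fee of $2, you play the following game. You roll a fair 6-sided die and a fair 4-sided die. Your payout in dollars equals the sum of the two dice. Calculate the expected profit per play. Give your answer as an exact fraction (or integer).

$4

Distribution of the sum of the two dice: 2 w.p. 1/24, 3 w.p. 1/12, 4 w.p. 1/8, 5 w.p. 1/6, 6 w.p. 1/6, 7 w.p. 1/6, …
E[payout] = (1/24)·2 + (1/12)·3 + (1/8)·4 + (1/6)·5 + (1/6)·6 + (1/6)·7 + (1/8)·8 + (1/12)·9 + (1/24)·10 = 6
Expected profit = 6 − 2 = 4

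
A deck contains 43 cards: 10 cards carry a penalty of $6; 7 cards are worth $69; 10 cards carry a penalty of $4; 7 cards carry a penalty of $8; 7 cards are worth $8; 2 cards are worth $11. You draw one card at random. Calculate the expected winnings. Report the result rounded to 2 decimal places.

E[payout] = (10/43)·(-6) + (7/43)·69 + (10/43)·(-4) + (7/43)·(-8) + (7/43)·8 + (2/43)·11 = 405/43
≈ $9.42

$9.42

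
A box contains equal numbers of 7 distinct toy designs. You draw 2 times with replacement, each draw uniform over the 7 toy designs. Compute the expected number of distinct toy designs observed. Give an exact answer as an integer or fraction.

13/7

Let Xⱼ=1 if type j appears at least once. P(Xⱼ=1) = 1 − ((7−1)/7)^2 = 13/49.
E[#distinct] = 7·13/49 = 13/7.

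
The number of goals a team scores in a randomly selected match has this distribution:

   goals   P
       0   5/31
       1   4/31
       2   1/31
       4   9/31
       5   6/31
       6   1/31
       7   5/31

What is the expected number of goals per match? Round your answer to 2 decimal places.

E[X] = (5/31)·0 + (4/31)·1 + (1/31)·2 + (9/31)·4 + (6/31)·5 + (1/31)·6 + (5/31)·7
     = 113/31 ≈ 3.65

3.65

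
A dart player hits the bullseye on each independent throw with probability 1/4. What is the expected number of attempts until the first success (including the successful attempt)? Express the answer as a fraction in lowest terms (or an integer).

For a geometric distribution, E[trials] = 1/p = 1/(1/4) = 4.

4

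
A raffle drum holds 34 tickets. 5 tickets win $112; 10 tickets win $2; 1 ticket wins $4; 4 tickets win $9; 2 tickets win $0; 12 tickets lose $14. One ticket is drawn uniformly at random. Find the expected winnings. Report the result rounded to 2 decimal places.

$13.29

E[payout] = (5/34)·112 + (10/34)·2 + (1/34)·4 + (4/34)·9 + (2/34)·0 + (12/34)·(-14) = 226/17
≈ $13.29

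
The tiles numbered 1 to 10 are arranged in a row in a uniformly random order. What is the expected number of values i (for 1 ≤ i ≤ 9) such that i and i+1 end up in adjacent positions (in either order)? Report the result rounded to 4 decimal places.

1.8000

For each i ∈ {1,…,9}, let Xᵢ = 1 if i and i+1 are adjacent. P(Xᵢ=1) = 2·(10−1)!/10! = 2/10.
By linearity, E[ΣXᵢ] = (9)·(2/10) = 9/5.
≈ 1.8000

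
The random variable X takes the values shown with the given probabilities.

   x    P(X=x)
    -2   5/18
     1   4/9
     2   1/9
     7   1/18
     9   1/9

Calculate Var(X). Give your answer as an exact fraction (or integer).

E[X] = (5/18)·(-2) + (4/9)·1 + (1/9)·2 + (1/18)·7 + (1/9)·9 = 3/2
E[X²] = (5/18)·4 + (4/9)·1 + (1/9)·4 + (1/18)·49 + (1/9)·81 = 247/18
Var(X) = 247/18 − (3/2)² = 413/36

413/36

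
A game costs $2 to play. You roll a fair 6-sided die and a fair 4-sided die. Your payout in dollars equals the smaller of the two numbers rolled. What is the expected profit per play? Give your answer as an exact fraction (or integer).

Distribution of the smaller of the two numbers rolled: 1 w.p. 3/8, 2 w.p. 7/24, 3 w.p. 5/24, 4 w.p. 1/8
E[payout] = (3/8)·1 + (7/24)·2 + (5/24)·3 + (1/8)·4 = 25/12
Expected profit = 25/12 − 2 = 1/12

1/12 dollars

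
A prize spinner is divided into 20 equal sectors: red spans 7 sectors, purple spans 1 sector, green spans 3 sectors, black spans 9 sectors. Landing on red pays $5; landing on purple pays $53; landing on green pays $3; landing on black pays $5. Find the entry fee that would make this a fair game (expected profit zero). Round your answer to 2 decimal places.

E[payout] = (7/20)·5 + (1/20)·53 + (3/20)·3 + (9/20)·5 = 71/10
Fair fee = E[payout] = 71/10 ≈ $7.10

$7.10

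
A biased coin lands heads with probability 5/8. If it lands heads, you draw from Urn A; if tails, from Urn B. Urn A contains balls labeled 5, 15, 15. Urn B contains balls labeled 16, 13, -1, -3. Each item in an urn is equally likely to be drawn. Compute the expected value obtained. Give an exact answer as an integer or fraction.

925/96

E[X | Urn A] = (5 + 15 + 15)/3 = 35/3
E[X | Urn B] = (16 + 13 − 1 − 3)/4 = 25/4
E[X] = (5/8)·35/3 + (3/8)·25/4 = 925/96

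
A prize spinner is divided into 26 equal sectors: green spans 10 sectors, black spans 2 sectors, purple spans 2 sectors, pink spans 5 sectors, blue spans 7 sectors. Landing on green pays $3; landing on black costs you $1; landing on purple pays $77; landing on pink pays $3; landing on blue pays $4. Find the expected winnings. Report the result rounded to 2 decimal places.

E[payout] = (10/26)·3 + (2/26)·(-1) + (2/26)·77 + (5/26)·3 + (7/26)·4 = 225/26
≈ $8.65

$8.65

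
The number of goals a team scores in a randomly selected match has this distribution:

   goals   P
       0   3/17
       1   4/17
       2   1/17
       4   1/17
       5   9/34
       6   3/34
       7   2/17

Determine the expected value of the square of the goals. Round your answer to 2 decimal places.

16.97

E[X²] = (3/17)·0 + (4/17)·1 + (1/17)·4 + (1/17)·16 + (9/34)·25 + (3/34)·36 + (2/17)·49
     = 577/34 ≈ 16.97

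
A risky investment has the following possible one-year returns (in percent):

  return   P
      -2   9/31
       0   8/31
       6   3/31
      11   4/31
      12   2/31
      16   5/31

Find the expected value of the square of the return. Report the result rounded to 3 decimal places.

70.839

E[X²] = (9/31)·4 + (8/31)·0 + (3/31)·36 + (4/31)·121 + (2/31)·144 + (5/31)·256
     = 2196/31 ≈ 70.839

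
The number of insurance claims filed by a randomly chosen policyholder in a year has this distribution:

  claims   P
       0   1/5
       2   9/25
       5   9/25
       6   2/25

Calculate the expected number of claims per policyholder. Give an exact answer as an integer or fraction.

3

E[X] = (1/5)·0 + (9/25)·2 + (9/25)·5 + (2/25)·6
     = 3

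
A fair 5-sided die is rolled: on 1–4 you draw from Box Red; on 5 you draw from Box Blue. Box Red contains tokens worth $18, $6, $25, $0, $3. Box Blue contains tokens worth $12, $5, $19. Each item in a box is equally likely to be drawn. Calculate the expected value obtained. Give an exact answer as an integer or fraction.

268/25 dollars

E[X | Box Red] = (18 + 6 + 25 + 0 + 3)/5 = 52/5
E[X | Box Blue] = (12 + 5 + 19)/3 = 12
E[X] = (4/5)·52/5 + (1/5)·12 = 268/25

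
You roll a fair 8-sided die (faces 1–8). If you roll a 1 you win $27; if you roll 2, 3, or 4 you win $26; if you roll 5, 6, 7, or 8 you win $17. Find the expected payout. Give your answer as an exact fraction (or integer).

E[payout] = (1/2)·17 + (3/8)·26 + (1/8)·27 = 173/8

173/8 dollars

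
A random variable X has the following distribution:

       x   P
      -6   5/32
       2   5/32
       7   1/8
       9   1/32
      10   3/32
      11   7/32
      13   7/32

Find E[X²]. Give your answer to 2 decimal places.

E[X²] = (5/32)·36 + (5/32)·4 + (1/8)·49 + (1/32)·81 + (3/32)·100 + (7/32)·121 + (7/32)·169
     = 2807/32 ≈ 87.72

87.72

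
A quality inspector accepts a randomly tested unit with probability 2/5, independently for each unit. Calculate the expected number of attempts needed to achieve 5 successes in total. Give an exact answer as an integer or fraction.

25/2

By linearity (sum of 5 independent geometric waits), E[trials] = 5/p = 5/(2/5) = 25/2.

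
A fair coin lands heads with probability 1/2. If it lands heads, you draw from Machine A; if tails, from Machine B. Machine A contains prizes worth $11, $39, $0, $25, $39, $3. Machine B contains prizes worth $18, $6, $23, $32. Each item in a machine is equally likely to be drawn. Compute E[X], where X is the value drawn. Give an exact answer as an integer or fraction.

157/8 dollars

E[X | Machine A] = (11 + 39 + 0 + 25 + 39 + 3)/6 = 39/2
E[X | Machine B] = (18 + 6 + 23 + 32)/4 = 79/4
E[X] = (1/2)·39/2 + (1/2)·79/4 = 157/8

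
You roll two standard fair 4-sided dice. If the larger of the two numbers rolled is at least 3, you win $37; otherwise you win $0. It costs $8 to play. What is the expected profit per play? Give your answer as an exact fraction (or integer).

79/4 dollars

E[payout] = (1/4)·0 + (3/4)·37 = 111/4
Expected profit = 111/4 − 8 = 79/4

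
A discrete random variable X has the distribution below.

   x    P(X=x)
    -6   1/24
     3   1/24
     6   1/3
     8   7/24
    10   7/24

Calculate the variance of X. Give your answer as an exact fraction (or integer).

2101/192

E[X] = (1/24)·(-6) + (1/24)·3 + (1/3)·6 + (7/24)·8 + (7/24)·10 = 57/8
E[X²] = (1/24)·36 + (1/24)·9 + (1/3)·36 + (7/24)·64 + (7/24)·100 = 1481/24
Var(X) = 1481/24 − (57/8)² = 2101/192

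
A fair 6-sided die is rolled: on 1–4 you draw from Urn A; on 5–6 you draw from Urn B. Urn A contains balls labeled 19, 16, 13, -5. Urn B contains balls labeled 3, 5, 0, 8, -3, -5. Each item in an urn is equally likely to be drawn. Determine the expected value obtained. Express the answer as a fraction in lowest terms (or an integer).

E[X | Urn A] = (19 + 16 + 13 − 5)/4 = 43/4
E[X | Urn B] = (3 + 5 + 0 + 8 − 3 − 5)/6 = 4/3
E[X] = (2/3)·43/4 + (1/3)·4/3 = 137/18

137/18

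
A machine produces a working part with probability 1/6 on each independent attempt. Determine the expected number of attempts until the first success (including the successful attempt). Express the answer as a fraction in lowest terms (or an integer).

For a geometric distribution, E[trials] = 1/p = 1/(1/6) = 6.

6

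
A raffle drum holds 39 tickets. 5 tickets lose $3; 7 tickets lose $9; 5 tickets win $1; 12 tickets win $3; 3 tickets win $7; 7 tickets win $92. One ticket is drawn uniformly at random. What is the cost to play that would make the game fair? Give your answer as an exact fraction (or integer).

E[payout] = (5/39)·(-3) + (7/39)·(-9) + (5/39)·1 + (12/39)·3 + (3/39)·7 + (7/39)·92 = 628/39
Fair fee = E[payout] = 628/39

628/39 dollars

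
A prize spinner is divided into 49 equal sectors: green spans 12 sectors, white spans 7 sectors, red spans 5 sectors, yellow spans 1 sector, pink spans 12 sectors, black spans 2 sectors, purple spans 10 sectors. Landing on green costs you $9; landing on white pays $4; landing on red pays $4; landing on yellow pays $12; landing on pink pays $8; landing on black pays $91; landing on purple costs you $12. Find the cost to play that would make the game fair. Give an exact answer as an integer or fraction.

E[payout] = (12/49)·(-9) + (7/49)·4 + (5/49)·4 + (1/49)·12 + (12/49)·8 + (2/49)·91 + (10/49)·(-12) = 110/49
Fair fee = E[payout] = 110/49

110/49 dollars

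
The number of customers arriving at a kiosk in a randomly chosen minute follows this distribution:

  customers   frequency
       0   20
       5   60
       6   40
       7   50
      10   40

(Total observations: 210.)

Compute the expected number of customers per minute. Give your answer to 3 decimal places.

6.143

Total = 210, so P(customers=0) = 20/210, etc.
E[X] = (2/21)·0 + (2/7)·5 + (4/21)·6 + (5/21)·7 + (4/21)·10
     = 43/7 ≈ 6.143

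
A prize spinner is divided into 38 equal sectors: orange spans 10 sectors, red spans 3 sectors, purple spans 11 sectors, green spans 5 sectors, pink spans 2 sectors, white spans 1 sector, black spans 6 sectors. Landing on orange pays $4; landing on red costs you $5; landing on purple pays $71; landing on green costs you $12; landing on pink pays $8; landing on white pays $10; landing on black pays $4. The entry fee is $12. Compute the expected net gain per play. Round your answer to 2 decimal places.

E[payout] = (10/38)·4 + (3/38)·(-5) + (11/38)·71 + (5/38)·(-12) + (2/38)·8 + (1/38)·10 + (6/38)·4 = 398/19
Expected profit = 398/19 − 12 = 170/19 ≈ $8.95

$8.95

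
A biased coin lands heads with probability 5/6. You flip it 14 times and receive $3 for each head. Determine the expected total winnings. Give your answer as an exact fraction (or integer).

$35

E[#heads] = 14·5/6 = 35/3 (linearity over flips).
E[winnings] = 3·35/3 = 35.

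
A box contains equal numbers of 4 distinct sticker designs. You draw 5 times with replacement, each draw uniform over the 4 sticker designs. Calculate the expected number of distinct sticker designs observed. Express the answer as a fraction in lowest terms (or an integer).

Let Xⱼ=1 if type j appears at least once. P(Xⱼ=1) = 1 − ((4−1)/4)^5 = 781/1024.
E[#distinct] = 4·781/1024 = 781/256.

781/256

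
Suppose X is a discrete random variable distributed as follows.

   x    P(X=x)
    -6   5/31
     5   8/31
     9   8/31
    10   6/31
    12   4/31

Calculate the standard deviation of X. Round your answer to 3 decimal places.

5.791

E[X] = 190/31, E[X²] = 2204/31
Var(X) = E[X²] − (E[X])² = 2204/31 − 36100/961 = 32224/961
SD(X) = √(32224/961) ≈ 5.791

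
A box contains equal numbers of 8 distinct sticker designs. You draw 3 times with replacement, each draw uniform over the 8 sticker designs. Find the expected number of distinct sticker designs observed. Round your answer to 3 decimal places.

2.641

Let Xⱼ=1 if type j appears at least once. P(Xⱼ=1) = 1 − ((8−1)/8)^3 = 169/512.
E[#distinct] = 8·169/512 = 169/64.
≈ 2.641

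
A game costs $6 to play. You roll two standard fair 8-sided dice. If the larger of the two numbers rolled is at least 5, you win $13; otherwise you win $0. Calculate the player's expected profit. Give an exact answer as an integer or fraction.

E[payout] = (1/4)·0 + (3/4)·13 = 39/4
Expected profit = 39/4 − 6 = 15/4

15/4 dollars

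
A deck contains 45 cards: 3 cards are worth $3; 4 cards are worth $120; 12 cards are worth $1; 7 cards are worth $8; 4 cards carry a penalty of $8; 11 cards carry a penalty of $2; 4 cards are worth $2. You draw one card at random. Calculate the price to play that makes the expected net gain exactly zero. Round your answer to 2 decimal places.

E[payout] = (3/45)·3 + (4/45)·120 + (12/45)·1 + (7/45)·8 + (4/45)·(-8) + (11/45)·(-2) + (4/45)·2 = 511/45
Fair fee = E[payout] = 511/45 ≈ $11.36

$11.36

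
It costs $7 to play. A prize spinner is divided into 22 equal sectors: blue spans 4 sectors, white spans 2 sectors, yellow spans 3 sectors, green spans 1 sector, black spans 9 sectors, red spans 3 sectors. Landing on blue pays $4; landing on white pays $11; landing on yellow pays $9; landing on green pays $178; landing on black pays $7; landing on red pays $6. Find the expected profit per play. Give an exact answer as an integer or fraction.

E[payout] = (4/22)·4 + (2/22)·11 + (3/22)·9 + (1/22)·178 + (9/22)·7 + (3/22)·6 = 162/11
Expected profit = 162/11 − 7 = 85/11

85/11 dollars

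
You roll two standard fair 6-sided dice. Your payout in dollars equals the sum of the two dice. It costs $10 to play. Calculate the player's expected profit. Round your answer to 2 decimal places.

-$3.00

Distribution of the sum of the two dice: 2 w.p. 1/36, 3 w.p. 1/18, 4 w.p. 1/12, 5 w.p. 1/9, 6 w.p. 5/36, 7 w.p. 1/6, …
E[payout] = (1/36)·2 + (1/18)·3 + (1/12)·4 + (1/9)·5 + (5/36)·6 + (1/6)·7 + (5/36)·8 + (1/9)·9 + (1/12)·10 + (1/18)·11 + (1/36)·12 = 7
Expected profit = 7 − 10 = -3 ≈ -$3.00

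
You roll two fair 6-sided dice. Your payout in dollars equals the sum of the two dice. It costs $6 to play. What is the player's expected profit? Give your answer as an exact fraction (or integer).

Distribution of the sum of the two dice: 2 w.p. 1/36, 3 w.p. 1/18, 4 w.p. 1/12, 5 w.p. 1/9, 6 w.p. 5/36, 7 w.p. 1/6, …
E[payout] = (1/36)·2 + (1/18)·3 + (1/12)·4 + (1/9)·5 + (5/36)·6 + (1/6)·7 + (5/36)·8 + (1/9)·9 + (1/12)·10 + (1/18)·11 + (1/36)·12 = 7
Expected profit = 7 − 6 = 1

$1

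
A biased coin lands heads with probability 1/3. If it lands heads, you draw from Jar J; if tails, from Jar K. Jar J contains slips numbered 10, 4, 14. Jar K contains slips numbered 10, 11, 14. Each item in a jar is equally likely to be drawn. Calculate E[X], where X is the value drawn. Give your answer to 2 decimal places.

10.89

E[X | Jar J] = (10 + 4 + 14)/3 = 28/3
E[X | Jar K] = (10 + 11 + 14)/3 = 35/3
E[X] = (1/3)·28/3 + (2/3)·35/3 = 98/9 ≈ 10.89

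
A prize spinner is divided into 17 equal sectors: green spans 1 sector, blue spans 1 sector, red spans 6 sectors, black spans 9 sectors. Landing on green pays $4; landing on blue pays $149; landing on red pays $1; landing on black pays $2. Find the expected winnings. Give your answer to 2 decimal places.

$10.41

E[payout] = (1/17)·4 + (1/17)·149 + (6/17)·1 + (9/17)·2 = 177/17
≈ $10.41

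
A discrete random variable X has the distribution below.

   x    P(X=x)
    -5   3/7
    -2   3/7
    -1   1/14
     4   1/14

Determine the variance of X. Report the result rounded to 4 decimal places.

5.8827

E[X] = (3/7)·(-5) + (3/7)·(-2) + (1/14)·(-1) + (1/14)·4 = -39/14
E[X²] = (3/7)·25 + (3/7)·4 + (1/14)·1 + (1/14)·16 = 191/14
Var(X) = 191/14 − (-39/14)² = 1153/196 ≈ 5.8827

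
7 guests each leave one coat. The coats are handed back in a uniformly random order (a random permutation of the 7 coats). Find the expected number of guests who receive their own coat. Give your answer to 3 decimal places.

Let Xᵢ = 1 if person i gets their own coat. For each i, P(Xᵢ=1) = 1/7.
By linearity of expectation, E[X₁+…+X_7] = 7·(1/7) = 1.
≈ 1.000

1.000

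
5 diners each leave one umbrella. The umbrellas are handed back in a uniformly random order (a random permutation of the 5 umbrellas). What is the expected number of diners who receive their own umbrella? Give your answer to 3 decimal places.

Let Xᵢ = 1 if person i gets their own umbrella. For each i, P(Xᵢ=1) = 1/5.
By linearity of expectation, E[X₁+…+X_5] = 5·(1/5) = 1.
≈ 1.000

1.000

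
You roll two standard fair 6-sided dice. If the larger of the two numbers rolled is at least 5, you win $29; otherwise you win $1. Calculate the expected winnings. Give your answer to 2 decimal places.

$16.56

E[payout] = (4/9)·1 + (5/9)·29 = 149/9
≈ $16.56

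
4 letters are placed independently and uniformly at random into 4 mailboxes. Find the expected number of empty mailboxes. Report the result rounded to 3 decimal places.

Let Xⱼ=1 if mailbox j is empty. P(Xⱼ=1) = ((4-1)/4)^4 = 81/256.
By linearity, E[#empty] = 4·81/256 = 81/64.
≈ 1.266

1.266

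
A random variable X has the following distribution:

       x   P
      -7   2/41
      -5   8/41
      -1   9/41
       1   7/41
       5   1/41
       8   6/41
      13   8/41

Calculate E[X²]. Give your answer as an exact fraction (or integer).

2075/41

E[X²] = (2/41)·49 + (8/41)·25 + (9/41)·1 + (7/41)·1 + (1/41)·25 + (6/41)·64 + (8/41)·169
     = 2075/41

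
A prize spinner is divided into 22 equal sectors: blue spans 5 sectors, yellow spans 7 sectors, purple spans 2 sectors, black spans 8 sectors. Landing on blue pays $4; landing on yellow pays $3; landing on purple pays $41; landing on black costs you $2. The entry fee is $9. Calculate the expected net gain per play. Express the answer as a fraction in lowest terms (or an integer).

-91/22 dollars

E[payout] = (5/22)·4 + (7/22)·3 + (2/22)·41 + (8/22)·(-2) = 107/22
Expected profit = 107/22 − 9 = -91/22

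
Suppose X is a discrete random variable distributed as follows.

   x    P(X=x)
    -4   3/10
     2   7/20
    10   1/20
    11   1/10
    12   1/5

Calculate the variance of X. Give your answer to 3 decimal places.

E[X] = (3/10)·(-4) + (7/20)·2 + (1/20)·10 + (1/10)·11 + (1/5)·12 = 7/2
E[X²] = (3/10)·16 + (7/20)·4 + (1/20)·100 + (1/10)·121 + (1/5)·144 = 521/10
Var(X) = 521/10 − (7/2)² = 797/20 ≈ 39.850

39.850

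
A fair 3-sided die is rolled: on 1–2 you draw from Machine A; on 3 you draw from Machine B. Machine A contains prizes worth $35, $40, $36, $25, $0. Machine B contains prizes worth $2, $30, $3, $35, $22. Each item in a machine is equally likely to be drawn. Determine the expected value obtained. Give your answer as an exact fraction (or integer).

E[X | Machine A] = (35 + 40 + 36 + 25 + 0)/5 = 136/5
E[X | Machine B] = (2 + 30 + 3 + 35 + 22)/5 = 92/5
E[X] = (2/3)·136/5 + (1/3)·92/5 = 364/15

364/15 dollars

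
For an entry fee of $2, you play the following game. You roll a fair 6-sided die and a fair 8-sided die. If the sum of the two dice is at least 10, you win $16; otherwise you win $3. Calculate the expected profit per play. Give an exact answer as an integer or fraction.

E[payout] = (11/16)·3 + (5/16)·16 = 113/16
Expected profit = 113/16 − 2 = 81/16

81/16 dollars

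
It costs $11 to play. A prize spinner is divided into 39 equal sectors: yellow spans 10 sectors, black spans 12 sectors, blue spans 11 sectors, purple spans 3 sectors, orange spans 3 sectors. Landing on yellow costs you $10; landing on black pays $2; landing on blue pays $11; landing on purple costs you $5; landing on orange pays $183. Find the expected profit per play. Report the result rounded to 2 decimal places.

E[payout] = (10/39)·(-10) + (12/39)·2 + (11/39)·11 + (3/39)·(-5) + (3/39)·183 = 193/13
Expected profit = 193/13 − 11 = 50/13 ≈ $3.85

$3.85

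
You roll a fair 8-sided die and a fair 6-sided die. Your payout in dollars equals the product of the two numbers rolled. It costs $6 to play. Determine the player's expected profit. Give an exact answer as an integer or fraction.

39/4 dollars

Distribution of the product of the two numbers rolled: 1 w.p. 1/48, 2 w.p. 1/24, 3 w.p. 1/24, 4 w.p. 1/16, 5 w.p. 1/24, 6 w.p. 1/12, …
E[payout] = (1/48)·1 + (1/24)·2 + (1/24)·3 + (1/16)·4 + (1/24)·5 + (1/12)·6 + (1/48)·7 + (1/16)·8 + (1/48)·9 + (1/24)·10 + (1/12)·12 + (1/48)·14 + (1/24)·15 + (1/24)·16 + (1/24)·18 + (1/24)·20 + (1/48)·21 + (1/16)·24 + (1/48)·25 + (1/48)·28 + (1/24)·30 + (1/48)·32 + (1/48)·35 + (1/48)·36 + (1/48)·40 + (1/48)·42 + (1/48)·48 = 63/4
Expected profit = 63/4 − 6 = 39/4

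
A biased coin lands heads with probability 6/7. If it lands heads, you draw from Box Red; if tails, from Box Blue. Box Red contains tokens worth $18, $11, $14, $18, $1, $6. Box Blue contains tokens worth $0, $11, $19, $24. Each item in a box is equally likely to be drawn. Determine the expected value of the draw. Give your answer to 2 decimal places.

$11.64

E[X | Box Red] = (18 + 11 + 14 + 18 + 1 + 6)/6 = 34/3
E[X | Box Blue] = (0 + 11 + 19 + 24)/4 = 27/2
E[X] = (6/7)·34/3 + (1/7)·27/2 = 163/14 ≈ 11.64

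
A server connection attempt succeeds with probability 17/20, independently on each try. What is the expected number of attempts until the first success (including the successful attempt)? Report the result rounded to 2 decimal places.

For a geometric distribution, E[trials] = 1/p = 1/(17/20) = 20/17.
≈ 1.18

1.18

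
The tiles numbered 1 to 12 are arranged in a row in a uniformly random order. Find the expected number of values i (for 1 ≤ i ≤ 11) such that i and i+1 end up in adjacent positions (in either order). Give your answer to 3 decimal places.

1.833

For each i ∈ {1,…,11}, let Xᵢ = 1 if i and i+1 are adjacent. P(Xᵢ=1) = 2·(12−1)!/12! = 2/12.
By linearity, E[ΣXᵢ] = (11)·(2/12) = 11/6.
≈ 1.833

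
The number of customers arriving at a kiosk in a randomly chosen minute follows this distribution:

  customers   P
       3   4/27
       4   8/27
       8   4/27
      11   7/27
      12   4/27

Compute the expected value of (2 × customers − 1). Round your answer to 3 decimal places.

13.889

E[2x-1] = (4/27)·5 + (8/27)·7 + (4/27)·15 + (7/27)·21 + (4/27)·23
     = 125/9 ≈ 13.889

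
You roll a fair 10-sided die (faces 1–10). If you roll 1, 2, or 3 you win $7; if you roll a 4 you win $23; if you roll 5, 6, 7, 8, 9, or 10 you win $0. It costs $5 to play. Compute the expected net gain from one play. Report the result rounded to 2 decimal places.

E[payout] = (3/5)·0 + (3/10)·7 + (1/10)·23 = 22/5
Expected profit = 22/5 − 5 = -3/5 ≈ -$0.60

-$0.60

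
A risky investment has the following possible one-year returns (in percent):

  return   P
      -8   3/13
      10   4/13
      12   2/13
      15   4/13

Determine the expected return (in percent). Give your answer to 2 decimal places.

7.69

E[X] = (3/13)·(-8) + (4/13)·10 + (2/13)·12 + (4/13)·15
     = 100/13 ≈ 7.69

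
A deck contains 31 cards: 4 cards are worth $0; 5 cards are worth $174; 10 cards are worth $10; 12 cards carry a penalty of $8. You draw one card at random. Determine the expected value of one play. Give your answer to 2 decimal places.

$28.19

E[payout] = (4/31)·0 + (5/31)·174 + (10/31)·10 + (12/31)·(-8) = 874/31
≈ $28.19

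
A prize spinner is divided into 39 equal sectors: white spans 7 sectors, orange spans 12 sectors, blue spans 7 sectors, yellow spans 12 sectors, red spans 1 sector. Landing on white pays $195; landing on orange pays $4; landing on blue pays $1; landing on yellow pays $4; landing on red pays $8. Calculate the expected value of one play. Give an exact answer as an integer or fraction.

E[payout] = (7/39)·195 + (12/39)·4 + (7/39)·1 + (12/39)·4 + (1/39)·8 = 492/13

492/13 dollars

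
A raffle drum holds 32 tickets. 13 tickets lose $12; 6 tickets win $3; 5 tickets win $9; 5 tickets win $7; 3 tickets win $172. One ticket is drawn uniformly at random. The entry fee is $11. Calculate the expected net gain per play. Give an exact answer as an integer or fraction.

E[payout] = (13/32)·(-12) + (6/32)·3 + (5/32)·9 + (5/32)·7 + (3/32)·172 = 229/16
Expected profit = 229/16 − 11 = 53/16

53/16 dollars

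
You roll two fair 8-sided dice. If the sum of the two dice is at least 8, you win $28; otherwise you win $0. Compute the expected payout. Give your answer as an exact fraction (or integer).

E[payout] = (21/64)·0 + (43/64)·28 = 301/16

301/16 dollars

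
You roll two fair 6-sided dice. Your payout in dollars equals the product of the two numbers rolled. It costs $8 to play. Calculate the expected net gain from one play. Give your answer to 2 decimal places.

$4.25

Distribution of the product of the two numbers rolled: 1 w.p. 1/36, 2 w.p. 1/18, 3 w.p. 1/18, 4 w.p. 1/12, 5 w.p. 1/18, 6 w.p. 1/9, …
E[payout] = (1/36)·1 + (1/18)·2 + (1/18)·3 + (1/12)·4 + (1/18)·5 + (1/9)·6 + (1/18)·8 + (1/36)·9 + (1/18)·10 + (1/9)·12 + (1/18)·15 + (1/36)·16 + (1/18)·18 + (1/18)·20 + (1/18)·24 + (1/36)·25 + (1/18)·30 + (1/36)·36 = 49/4
Expected profit = 49/4 − 8 = 17/4 ≈ $4.25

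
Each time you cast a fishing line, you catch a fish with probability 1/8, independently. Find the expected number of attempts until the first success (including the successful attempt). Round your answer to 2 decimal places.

For a geometric distribution, E[trials] = 1/p = 1/(1/8) = 8.
≈ 8.00

8.00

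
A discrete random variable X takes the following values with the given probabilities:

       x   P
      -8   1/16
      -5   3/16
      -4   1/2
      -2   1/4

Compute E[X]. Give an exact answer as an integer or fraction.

E[X] = (1/16)·(-8) + (3/16)·(-5) + (1/2)·(-4) + (1/4)·(-2)
     = -63/16

-63/16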